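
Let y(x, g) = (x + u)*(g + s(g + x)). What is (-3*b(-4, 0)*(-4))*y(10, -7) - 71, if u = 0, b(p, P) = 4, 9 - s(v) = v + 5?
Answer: -2951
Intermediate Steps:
s(v) = 4 - v (s(v) = 9 - (v + 5) = 9 - (5 + v) = 9 + (-5 - v) = 4 - v)
y(x, g) = x*(4 - x) (y(x, g) = (x + 0)*(g + (4 - (g + x))) = x*(g + (4 + (-g - x))) = x*(g + (4 - g - x)) = x*(4 - x))
(-3*b(-4, 0)*(-4))*y(10, -7) - 71 = (-3*4*(-4))*(10*(4 - 1*10)) - 71 = (-12*(-4))*(10*(4 - 10)) - 71 = 48*(10*(-6)) - 71 = 48*(-60) - 71 = -2880 - 71 = -2951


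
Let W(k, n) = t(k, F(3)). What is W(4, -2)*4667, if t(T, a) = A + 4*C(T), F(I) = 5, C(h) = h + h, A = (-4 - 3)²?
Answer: 378027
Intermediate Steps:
A = 49 (A = (-7)² = 49)
C(h) = 2*h
t(T, a) = 49 + 8*T (t(T, a) = 49 + 4*(2*T) = 49 + 8*T)
W(k, n) = 49 + 8*k
W(4, -2)*4667 = (49 + 8*4)*4667 = (49 + 32)*4667 = 81*4667 = 378027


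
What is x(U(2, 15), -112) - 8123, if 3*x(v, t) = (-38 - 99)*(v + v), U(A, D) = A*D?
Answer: -10863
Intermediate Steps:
x(v, t) = -274*v/3 (x(v, t) = ((-38 - 99)*(v + v))/3 = (-274*v)/3 = -274*v/3)
x(U(2, 15), -112) - 8123 = -548*15/3 - 8123 = -274/3*30 - 8123 = -2740 - 8123 = -10863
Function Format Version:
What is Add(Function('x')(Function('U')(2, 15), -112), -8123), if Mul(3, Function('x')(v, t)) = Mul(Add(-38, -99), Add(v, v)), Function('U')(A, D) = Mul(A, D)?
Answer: -10863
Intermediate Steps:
Function('x')(v, t) = Mul(Rational(-274, 3), v) (Function('x')(v, t) = Mul(Rational(1, 3), Mul(Add(-38, -99), Add(v, v))) = Mul(Rational(1, 3), Mul(-137, Mul(2, v))) = Mul(Rational(1, 3), Mul(-274, v)) = Mul(Rational(-274, 3), v))
Add(Function('x')(Function('U')(2, 15), -112), -8123) = Add(Mul(Rational(-274, 3), Mul(2, 15)), -8123) = Add(Mul(Rational(-274, 3), 30), -8123) = Add(-2740, -8123) = -10863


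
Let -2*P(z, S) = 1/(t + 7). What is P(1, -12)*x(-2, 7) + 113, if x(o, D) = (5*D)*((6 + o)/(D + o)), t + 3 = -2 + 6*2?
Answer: 112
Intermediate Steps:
t = 7 (t = -3 + (-2 + 6*2) = -3 + (-2 + 12) = -3 + 10 = 7)
x(o, D) = 5*D*(6 + o)/(D + o) (x(o, D) = (5*D)*((6 + o)/(D + o)) = 5*D*(6 + o)/(D + o))
P(z, S) = -1/28 (P(z, S) = -1/(2*(7 + 7)) = -½/14 = -½*1/14 = -1/28)
P(1, -12)*x(-2, 7) + 113 = -5*7*(6 - 2)/(28*(7 - 2)) + 113 = -5*7*4/(28*5) + 113 = -1/28*28 + 113 = -1 + 113 = 112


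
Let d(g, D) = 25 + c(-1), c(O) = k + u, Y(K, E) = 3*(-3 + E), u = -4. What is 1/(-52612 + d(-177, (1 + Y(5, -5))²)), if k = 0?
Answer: -1/52591 ≈ -1.9015e-5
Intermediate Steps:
Y(K, E) = -9 + 3*E
c(O) = -4 (c(O) = 0 - 4 = -4)
d(g, D) = 21 (d(g, D) = 25 - 4 = 21)
1/(-52612 + d(-177, (1 + Y(5, -5))²)) = 1/(-52612 + 21) = 1/(-52591) = -1/52591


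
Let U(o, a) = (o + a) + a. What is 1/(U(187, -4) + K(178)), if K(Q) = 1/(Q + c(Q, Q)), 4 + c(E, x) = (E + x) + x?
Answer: 708/126733 ≈ 0.0055865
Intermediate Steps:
U(o, a) = o + 2*a (U(o, a) = (a + o) + a = o + 2*a)
c(E, x) = -4 + E + 2*x (c(E, x) = -4 + ((E + x) + x) = -4 + (E + 2*x) = -4 + E + 2*x)
K(Q) = 1/(-4 + 4*Q) (K(Q) = 1/(Q + (-4 + Q + 2*Q)) = 1/(Q + (-4 + 3*Q)) = 1/(-4 + 4*Q))
1/(U(187, -4) + K(178)) = 1/((187 + 2*(-4)) + 1/(4*(-1 + 178))) = 1/((187 - 8) + (¼)/177) = 1/(179 + (¼)*(1/177)) = 1/(179 + 1/708) = 1/(126733/708) = 708/126733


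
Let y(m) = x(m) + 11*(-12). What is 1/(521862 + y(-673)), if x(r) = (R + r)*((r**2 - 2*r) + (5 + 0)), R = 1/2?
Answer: -1/304981570 ≈ -3.2789e-9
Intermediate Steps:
R = 1/2 ≈ 0.50000
x(r) = (1/2 + r)*(5 + r**2 - 2*r) (x(r) = (1/2 + r)*((r**2 - 2*r) + (5 + 0)) = (1/2 + r)*((r**2 - 2*r) + 5) = (1/2 + r)*(5 + r**2 - 2*r))
y(m) = -259/2 + m**3 + 4*m - 3*m**2/2 (y(m) = (5/2 + m**3 + 4*m - 3*m**2/2) + 11*(-12) = (5/2 + m**3 + 4*m - 3*m**2/2) - 132 = -259/2 + m**3 + 4*m - 3*m**2/2)
1/(521862 + y(-673)) = 1/(521862 + (-259/2 + (-673)**3 + 4*(-673) - 3/2*(-673)**2)) = 1/(521862 + (-259/2 - 304821217 - 2692 - 3/2*452929)) = 1/(521862 + (-259/2 - 304821217 - 2692 - 1358787/2)) = 1/(521862 - 305503432) = 1/(-304981570) = -1/304981570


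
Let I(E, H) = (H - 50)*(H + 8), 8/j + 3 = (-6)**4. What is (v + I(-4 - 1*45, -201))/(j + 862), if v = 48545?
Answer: 62702742/557287 ≈ 112.51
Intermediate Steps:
j = 8/1293 (j = 8/(-3 + (-6)**4) = 8/(-3 + 1296) = 8/1293 ≈ 0.0061872)
I(E, H) = (-50 + H)*(8 + H)
(v + I(-4 - 1*45, -201))/(j + 862) = (48545 + (-400 + (-201)**2 - 42*(-201)))/(8/1293 + 862) = (48545 + (-400 + 40401 + 8442))/(1114574/1293) = (48545 + 48443)*(1293/1114574) = 96988*(1293/1114574) = 62702742/557287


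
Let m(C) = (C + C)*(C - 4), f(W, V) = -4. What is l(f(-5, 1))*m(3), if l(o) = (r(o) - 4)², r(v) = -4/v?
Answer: -54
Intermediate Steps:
l(o) = (-4 - 4/o)² (l(o) = (-4/o - 4)² = (-4 - 4/o)²)
m(C) = 2*C*(-4 + C) (m(C) = (2*C)*(-4 + C) = 2*C*(-4 + C))
l(f(-5, 1))*m(3) = (16*(1 - 4)²/(-4)²)*(2*3*(-4 + 3)) = (16*(1/16)*(-3)²)*(2*3*(-1)) = (16*(1/16)*9)*(-6) = 9*(-6) = -54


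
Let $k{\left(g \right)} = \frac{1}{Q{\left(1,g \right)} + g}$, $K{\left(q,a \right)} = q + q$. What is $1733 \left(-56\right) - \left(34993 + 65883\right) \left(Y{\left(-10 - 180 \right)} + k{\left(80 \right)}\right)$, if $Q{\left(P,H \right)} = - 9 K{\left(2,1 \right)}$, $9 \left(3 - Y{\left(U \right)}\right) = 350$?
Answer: $\frac{348577705}{99} \approx 3.521 \cdot 10^{6}$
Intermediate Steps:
$K{\left(q,a \right)} = 2 q$
$Y{\left(U \right)} = - \frac{323}{9}$ ($Y{\left(U \right)} = 3 - \frac{350}{9} = - \frac{323}{9}$)
$Q{\left(P,H \right)} = -36$ ($Q{\left(P,H \right)} = - 9 \cdot 2 \cdot 2 = \left(-9\right) 4 = -36$)
$k{\left(g \right)} = \frac{1}{-36 + g}$
$1733 \left(-56\right) - \left(34993 + 65883\right) \left(Y{\left(-10 - 180 \right)} + k{\left(80 \right)}\right) = 1733 \left(-56\right) - \left(34993 + 65883\right) \left(- \frac{323}{9} + \frac{1}{-36 + 80}\right) = -97048 - 100876 \left(- \frac{323}{9} + \frac{1}{44}\right) = -97048 - 100876 \left(- \frac{14203}{396}\right) = -97048 - - \frac{358185457}{99} = -97048 + \frac{358185457}{99} = \frac{348577705}{99}$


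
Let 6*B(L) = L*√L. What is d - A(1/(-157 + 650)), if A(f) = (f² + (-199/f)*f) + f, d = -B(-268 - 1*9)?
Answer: 48366257/243049 + 277*I*√277/6 ≈ 199.0 + 768.37*I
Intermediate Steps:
B(L) = L^(3/2)/6 (B(L) = (L*√L)/6 = L^(3/2)/6)
d = 277*I*√277/6 (d = -(-268 - 1*9)^(3/2)/6 = -(-268 - 9)^(3/2)/6 = -(-277)^(3/2)/6 = -(-277*I*√277)/6 = -(-277)*I*√277/6 = 277*I*√277/6 ≈ 768.37*I)
A(f) = -199 + f + f² (A(f) = (f² - 199) + f = (-199 + f²) + f = -199 + f + f²)
d - A(1/(-157 + 650)) = 277*I*√277/6 - (-199 + 1/(-157 + 650) + (1/(-157 + 650))²) = 277*I*√277/6 - (-199 + 1/493 + (1/493)²) = 277*I*√277/6 - (-199 + 1/493 + 1/243049) = 277*I*√277/6 - 1*(-48366257/243049) = 277*I*√277/6 + 48366257/243049 = 48366257/243049 + 277*I*√277/6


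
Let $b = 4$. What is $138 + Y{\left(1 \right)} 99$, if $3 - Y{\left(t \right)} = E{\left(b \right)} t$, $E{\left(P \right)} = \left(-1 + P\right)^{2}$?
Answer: $-456$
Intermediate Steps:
$Y{\left(t \right)} = 3 - 9 t$ ($Y{\left(t \right)} = 3 - \left(-1 + 4\right)^{2} t = 3 - 3^{2} t = 3 - 9 t$)
$138 + Y{\left(1 \right)} 99 = 138 + \left(3 - 9\right) 99 = 138 - 594 = -456$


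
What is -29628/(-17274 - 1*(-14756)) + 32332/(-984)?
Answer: -6532253/309714 ≈ -21.091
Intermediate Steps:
-29628/(-17274 - 1*(-14756)) + 32332/(-984) = -29628/(-17274 + 14756) + 32332*(-1/984) = -29628/(-2518) - 8083/246 = -29628*(-1/2518) - 8083/246 = 14814/1259 - 8083/246 = -6532253/309714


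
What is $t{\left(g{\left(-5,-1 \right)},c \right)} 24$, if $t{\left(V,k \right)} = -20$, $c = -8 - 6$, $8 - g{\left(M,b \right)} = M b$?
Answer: $-480$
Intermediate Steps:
$g{\left(M,b \right)} = 8 - M b$
$c = -14$ ($c = -8 - 6 = -14$)
$t{\left(g{\left(-5,-1 \right)},c \right)} 24 = \left(-20\right) 24 = -480$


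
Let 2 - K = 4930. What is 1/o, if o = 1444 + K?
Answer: -1/3484 ≈ -0.00028703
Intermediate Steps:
K = -4928 (K = 2 - 1*4930 = 2 - 4930 = -4928)
o = -3484 (o = 1444 - 4928 = -3484)
1/o = 1/(-3484) = -1/3484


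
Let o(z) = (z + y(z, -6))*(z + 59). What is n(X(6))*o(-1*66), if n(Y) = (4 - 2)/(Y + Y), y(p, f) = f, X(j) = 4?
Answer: 126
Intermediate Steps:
o(z) = (-6 + z)*(59 + z) (o(z) = (z - 6)*(z + 59) = (-6 + z)*(59 + z))
n(Y) = 1/Y (n(Y) = 2/((2*Y)) = 2*(1/(2*Y)) = 1/Y)
n(X(6))*o(-1*66) = (-354 + (-1*66)**2 + 53*(-1*66))/4 = (-354 + (-66)**2 + 53*(-66))/4 = (-354 + 4356 - 3498)/4 = (1/4)*504 = 126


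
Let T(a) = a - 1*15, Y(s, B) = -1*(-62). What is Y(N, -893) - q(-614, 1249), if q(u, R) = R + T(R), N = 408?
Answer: -2421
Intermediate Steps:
Y(s, B) = 62
T(a) = -15 + a (T(a) = a - 15 = -15 + a)
q(u, R) = -15 + 2*R (q(u, R) = R + (-15 + R) = -15 + 2*R)
Y(N, -893) - q(-614, 1249) = 62 - (-15 + 2*1249) = 62 - (-15 + 2498) = 62 - 1*2483 = 62 - 2483 = -2421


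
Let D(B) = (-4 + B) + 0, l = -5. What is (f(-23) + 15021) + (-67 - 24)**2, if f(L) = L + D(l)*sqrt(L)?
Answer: 23279 - 9*I*sqrt(23) ≈ 23279.0 - 43.162*I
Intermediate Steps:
D(B) = -4 + B
f(L) = L - 9*sqrt(L) (f(L) = L + (-4 - 5)*sqrt(L) = L - 9*sqrt(L))
(f(-23) + 15021) + (-67 - 24)**2 = ((-23 - 9*I*sqrt(23)) + 15021) + (-67 - 24)**2 = ((-23 - 9*I*sqrt(23)) + 15021) + (-91)**2 = ((-23 - 9*I*sqrt(23)) + 15021) + 8281 = (14998 - 9*I*sqrt(23)) + 8281 = 23279 - 9*I*sqrt(23)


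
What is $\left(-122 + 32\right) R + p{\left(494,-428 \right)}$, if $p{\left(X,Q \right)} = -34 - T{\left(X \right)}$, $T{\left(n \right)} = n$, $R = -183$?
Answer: $15942$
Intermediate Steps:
$p{\left(X,Q \right)} = -34 - X$
$\left(-122 + 32\right) R + p{\left(494,-428 \right)} = \left(-122 + 32\right) \left(-183\right) - 528 = \left(-90\right) \left(-183\right) - 528 = 16470 - 528 = 15942$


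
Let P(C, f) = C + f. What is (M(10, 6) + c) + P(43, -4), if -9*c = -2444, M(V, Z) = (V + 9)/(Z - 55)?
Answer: 136784/441 ≈ 310.17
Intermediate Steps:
M(V, Z) = (9 + V)/(-55 + Z)
c = 2444/9 (c = -1/9*(-2444) = 2444/9 ≈ 271.56)
(M(10, 6) + c) + P(43, -4) = ((9 + 10)/(-55 + 6) + 2444/9) + (43 - 4) = (19/(-49) + 2444/9) + 39 = (-1/49*19 + 2444/9) + 39 = (-19/49 + 2444/9) + 39 = 119585/441 + 39 = 136784/441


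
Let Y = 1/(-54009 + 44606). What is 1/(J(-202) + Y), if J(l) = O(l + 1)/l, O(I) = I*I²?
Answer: 1899406/76358011001 ≈ 2.4875e-5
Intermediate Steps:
O(I) = I³
J(l) = (1 + l)³/l (J(l) = (l + 1)³/l = (1 + l)³/l)
Y = -1/9403 (Y = 1/(-9403) = -1/9403 ≈ -0.00010635)
1/(J(-202) + Y) = 1/((1 - 202)³/(-202) - 1/9403) = 1/(-1/202*(-201)³ - 1/9403) = 1/(-1/202*(-8120601) - 1/9403) = 1/(8120601/202 - 1/9403) = 1/(76358011001/1899406) = 1899406/76358011001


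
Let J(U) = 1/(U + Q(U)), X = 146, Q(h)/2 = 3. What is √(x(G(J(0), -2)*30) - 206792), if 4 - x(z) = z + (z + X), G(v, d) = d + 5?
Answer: I*√207114 ≈ 455.1*I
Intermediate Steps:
Q(h) = 6 (Q(h) = 2*3 = 6)
J(U) = 1/(6 + U) (J(U) = 1/(U + 6) = 1/(6 + U))
G(v, d) = 5 + d
x(z) = -142 - 2*z (x(z) = 4 - (z + (z + 146)) = 4 - (z + (146 + z)) = 4 - (146 + 2*z) = 4 + (-146 - 2*z) = -142 - 2*z)
√(x(G(J(0), -2)*30) - 206792) = √((-142 - 2*(5 - 2)*30) - 206792) = √((-142 - 6*30) - 206792) = √((-142 - 2*90) - 206792) = √((-142 - 180) - 206792) = √(-322 - 206792) = √(-207114) = I*√207114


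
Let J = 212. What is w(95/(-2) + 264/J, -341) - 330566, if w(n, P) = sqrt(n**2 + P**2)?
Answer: -330566 + 5*sqrt(53222909)/106 ≈ -3.3022e+5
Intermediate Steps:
w(n, P) = sqrt(P**2 + n**2)
w(95/(-2) + 264/J, -341) - 330566 = sqrt((-341)**2 + (95/(-2) + 264/212)**2) - 330566 = sqrt(116281 + (95*(-1/2) + 264*(1/212))**2) - 330566 = sqrt(116281 + (-95/2 + 66/53)**2) - 330566 = sqrt(116281 + (-4903/106)**2) - 330566 = sqrt(116281 + 24039409/11236) - 330566 = sqrt(1330572725/11236) - 330566 = 5*sqrt(53222909)/106 - 330566 = -330566 + 5*sqrt(53222909)/106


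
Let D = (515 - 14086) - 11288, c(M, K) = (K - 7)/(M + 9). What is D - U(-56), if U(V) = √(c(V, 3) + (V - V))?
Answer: -24859 - 2*√47/47 ≈ -24859.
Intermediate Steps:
c(M, K) = (-7 + K)/(9 + M)
D = -24859 (D = -13571 - 11288 = -24859)
U(V) = 2*√(-1/(9 + V)) (U(V) = √((-7 + 3)/(9 + V) + (V - V)) = √(-4/(9 + V) + 0) = √(-4/(9 + V)) = 2*√(-1/(9 + V)))
D - U(-56) = -24859 - 2*√(-1/(9 - 56)) = -24859 - 2*√(-1/(-47)) = -24859 - 2*√(-1*(-1/47)) = -24859 - 2*√(1/47) = -24859 - 2*√47/47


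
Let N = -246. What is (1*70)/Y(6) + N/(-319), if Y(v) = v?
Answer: 11903/957 ≈ 12.438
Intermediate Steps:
(1*70)/Y(6) + N/(-319) = (1*70)/6 - 246/(-319) = 70*(1/6) - 246*(-1/319) = 35/3 + 246/319 = 11903/957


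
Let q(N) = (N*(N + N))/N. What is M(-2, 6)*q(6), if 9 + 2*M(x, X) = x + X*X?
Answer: 150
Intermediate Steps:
M(x, X) = -9/2 + x/2 + X²/2 (M(x, X) = -9/2 + (x + X*X)/2 = -9/2 + (x + X²)/2 = -9/2 + (x/2 + X²/2) = -9/2 + x/2 + X²/2)
q(N) = 2*N (q(N) = (N*(2*N))/N = (2*N²)/N = 2*N)
M(-2, 6)*q(6) = (-9/2 + (½)*(-2) + (½)*6²)*(2*6) = (-9/2 - 1 + (½)*36)*12 = (-9/2 - 1 + 18)*12 = (25/2)*12 = 150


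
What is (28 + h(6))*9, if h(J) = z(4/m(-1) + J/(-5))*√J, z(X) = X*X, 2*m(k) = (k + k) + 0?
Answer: 252 + 6084*√6/25 ≈ 848.11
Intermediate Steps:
m(k) = k (m(k) = ((k + k) + 0)/2 = (2*k + 0)/2 = (2*k)/2 = k)
z(X) = X²
h(J) = √J*(-4 - J/5)² (h(J) = (4/(-1) + J/(-5))²*√J = (4*(-1) + J*(-⅕))²*√J = (-4 - J/5)²*√J = √J*(-4 - J/5)²)
(28 + h(6))*9 = (28 + √6*(20 + 6)²/25)*9 = (28 + (1/25)*√6*26²)*9 = (28 + (1/25)*√6*676)*9 = (28 + 676*√6/25)*9 = 252 + 6084*√6/25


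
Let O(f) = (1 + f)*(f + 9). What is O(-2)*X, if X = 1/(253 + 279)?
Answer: -1/76 ≈ -0.013158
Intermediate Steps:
X = 1/532 ≈ 0.0018797
O(f) = (1 + f)*(9 + f)
O(-2)*X = (9 + (-2)² + 10*(-2))*(1/532) = (9 + 4 - 20)*(1/532) = -7*1/532 = -1/76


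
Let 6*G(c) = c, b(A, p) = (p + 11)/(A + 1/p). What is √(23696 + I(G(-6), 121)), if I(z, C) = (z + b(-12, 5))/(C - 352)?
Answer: √4401525387567/13629 ≈ 153.94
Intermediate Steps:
b(A, p) = (11 + p)/(A + 1/p)
G(c) = c/6
I(z, C) = (-80/59 + z)/(-352 + C) (I(z, C) = (z + 5*(11 + 5)/(1 - 12*5))/(C - 352) = (z + 5*16/(1 - 60))/(-352 + C) = (z + 5*16/(-59))/(-352 + C) = (z + 5*(-1/59)*16)/(-352 + C) = (z - 80/59)/(-352 + C) = (-80/59 + z)/(-352 + C))
√(23696 + I(G(-6), 121)) = √(23696 + (-80/59 + (⅙)*(-6))/(-352 + 121)) = √(23696 + (-80/59 - 1)/(-231)) = √(23696 - 1/231*(-139/59)) = √(23696 + 139/13629) = √(322952923/13629) = √4401525387567/13629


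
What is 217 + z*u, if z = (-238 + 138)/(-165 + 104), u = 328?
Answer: 46037/61 ≈ 754.71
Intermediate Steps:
z = 100/61 (z = -100/(-61) = -100*(-1/61) = 100/61 ≈ 1.6393)
217 + z*u = 217 + (100/61)*328 = 217 + 32800/61 = 46037/61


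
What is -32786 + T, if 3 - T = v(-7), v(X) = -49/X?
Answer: -32790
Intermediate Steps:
T = -4 (T = 3 - (-49)/(-7) = 3 - (-49)*(-1)/7 = 3 - 1*7 = 3 - 7 = -4)
-32786 + T = -32786 - 4 = -32790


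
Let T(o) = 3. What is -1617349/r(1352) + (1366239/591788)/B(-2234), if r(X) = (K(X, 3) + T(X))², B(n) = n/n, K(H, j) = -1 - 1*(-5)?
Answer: -957060784301/28997612 ≈ -33005.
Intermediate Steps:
K(H, j) = 4 (K(H, j) = -1 + 5 = 4)
B(n) = 1
r(X) = 49 (r(X) = (4 + 3)² = 7² = 49)
-1617349/r(1352) + (1366239/591788)/B(-2234) = -1617349/49 + (1366239/591788)/1 = -1617349*1/49 + (1366239*(1/591788))*1 = -1617349/49 + (1366239/591788)*1 = -1617349/49 + 1366239/591788 = -957060784301/28997612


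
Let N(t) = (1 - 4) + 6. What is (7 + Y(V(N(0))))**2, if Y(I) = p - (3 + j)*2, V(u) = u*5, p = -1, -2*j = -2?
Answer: 4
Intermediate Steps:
j = 1 (j = -1/2*(-2) = 1)
N(t) = 3 (N(t) = -3 + 6 = 3)
V(u) = 5*u
Y(I) = -9 (Y(I) = -1 - (3 + 1)*2 = -1 - 4*2 = -1 - 1*8 = -1 - 8 = -9)
(7 + Y(V(N(0))))**2 = (7 - 9)**2 = (-2)**2 = 4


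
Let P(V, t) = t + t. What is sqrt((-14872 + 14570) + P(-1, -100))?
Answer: I*sqrt(502) ≈ 22.405*I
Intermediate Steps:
P(V, t) = 2*t
sqrt((-14872 + 14570) + P(-1, -100)) = sqrt((-14872 + 14570) + 2*(-100)) = sqrt(-302 - 200) = sqrt(-502) = I*sqrt(502)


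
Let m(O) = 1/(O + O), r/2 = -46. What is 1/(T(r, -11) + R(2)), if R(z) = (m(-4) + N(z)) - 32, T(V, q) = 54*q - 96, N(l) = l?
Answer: -8/5761 ≈ -0.0013886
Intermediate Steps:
r = -92 (r = 2*(-46) = -92)
m(O) = 1/(2*O)
T(V, q) = -96 + 54*q
R(z) = -257/8 + z (R(z) = ((½)/(-4) + z) - 32 = ((½)*(-¼) + z) - 32 = (-⅛ + z) - 32 = -257/8 + z)
1/(T(r, -11) + R(2)) = 1/((-96 + 54*(-11)) + (-257/8 + 2)) = 1/((-96 - 594) - 241/8) = 1/(-690 - 241/8) = 1/(-5761/8) = -8/5761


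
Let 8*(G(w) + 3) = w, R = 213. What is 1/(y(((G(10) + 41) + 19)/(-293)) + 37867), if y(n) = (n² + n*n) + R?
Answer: 686792/26153093649 ≈ 2.6260e-5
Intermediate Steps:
G(w) = -3 + w/8
y(n) = 213 + 2*n² (y(n) = (n² + n*n) + 213 = (n² + n²) + 213 = 2*n² + 213 = 213 + 2*n²)
1/(y(((G(10) + 41) + 19)/(-293)) + 37867) = 1/((213 + 2*((((-3 + (⅛)*10) + 41) + 19)/(-293))²) + 37867) = 1/((213 + 2*((((-3 + 5/4) + 41) + 19)*(-1/293))²) + 37867) = 1/((213 + 2*(((-7/4 + 41) + 19)*(-1/293))²) + 37867) = 1/((213 + 2*((157/4 + 19)*(-1/293))²) + 37867) = 1/((213 + 2*((233/4)*(-1/293))²) + 37867) = 1/((213 + 2*(-233/1172)²) + 37867) = 1/((213 + 2*(54289/1373584)) + 37867) = 1/((213 + 54289/686792) + 37867) = 1/(146340985/686792 + 37867) = 1/(26153093649/686792) = 686792/26153093649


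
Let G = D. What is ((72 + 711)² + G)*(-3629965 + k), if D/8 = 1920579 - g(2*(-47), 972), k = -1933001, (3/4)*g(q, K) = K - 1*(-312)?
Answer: -88807328298150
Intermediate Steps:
g(q, K) = 416 + 4*K/3 (g(q, K) = 4*(K - 1*(-312))/3 = 4*(K + 312)/3 = 4*(312 + K)/3 = 416 + 4*K/3)
D = 15350936 (D = 8*(1920579 - (416 + (4/3)*972)) = 8*(1920579 - (416 + 1296)) = 8*(1920579 - 1*1712) = 8*(1920579 - 1712) = 8*1918867 = 15350936)
G = 15350936
((72 + 711)² + G)*(-3629965 + k) = ((72 + 711)² + 15350936)*(-3629965 - 1933001) = (783² + 15350936)*(-5562966) = (613089 + 15350936)*(-5562966) = 15964025*(-5562966) = -88807328298150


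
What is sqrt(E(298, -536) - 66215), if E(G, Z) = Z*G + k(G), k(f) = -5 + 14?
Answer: I*sqrt(225934) ≈ 475.33*I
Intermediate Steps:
k(f) = 9
E(G, Z) = 9 + G*Z (E(G, Z) = Z*G + 9 = G*Z + 9 = 9 + G*Z)
sqrt(E(298, -536) - 66215) = sqrt((9 + 298*(-536)) - 66215) = sqrt((9 - 159728) - 66215) = sqrt(-159719 - 66215) = sqrt(-225934) = I*sqrt(225934)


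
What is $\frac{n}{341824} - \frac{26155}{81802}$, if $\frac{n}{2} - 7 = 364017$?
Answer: $\frac{225961499}{124829852} \approx 1.8102$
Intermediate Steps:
$n = 728048$ ($n = 14 + 2 \cdot 364017 = 14 + 728034 = 728048$)
$\frac{n}{341824} - \frac{26155}{81802} = \frac{728048}{341824} - \frac{26155}{81802} = 728048 \cdot \frac{1}{341824} - \frac{26155}{81802} = \frac{45503}{21364} - \frac{26155}{81802} = \frac{225961499}{124829852}$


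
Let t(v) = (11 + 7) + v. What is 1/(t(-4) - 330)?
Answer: -1/316 ≈ -0.0031646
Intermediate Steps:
t(v) = 18 + v
1/(t(-4) - 330) = 1/((18 - 4) - 330) = 1/(14 - 330) = 1/(-316) = -1/316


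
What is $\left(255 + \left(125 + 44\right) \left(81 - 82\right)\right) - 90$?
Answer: $-4$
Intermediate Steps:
$\left(255 + \left(125 + 44\right) \left(81 - 82\right)\right) - 90 = \left(255 + 169 \left(-1\right)\right) - 90 = \left(255 - 169\right) - 90 = 86 - 90 = -4$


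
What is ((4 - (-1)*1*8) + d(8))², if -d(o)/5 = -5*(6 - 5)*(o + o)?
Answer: 169744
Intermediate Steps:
d(o) = 50*o (d(o) = -(-25)*(6 - 5)*(o + o) = -(-25)*1*(2*o) = -(-25)*2*o = -(-50)*o = 50*o)
((4 - (-1)*1*8) + d(8))² = ((4 - (-1)*1*8) + 50*8)² = ((4 - (-1)*8) + 400)² = ((4 - 1*(-8)) + 400)² = ((4 + 8) + 400)² = (12 + 400)² = 412² = 169744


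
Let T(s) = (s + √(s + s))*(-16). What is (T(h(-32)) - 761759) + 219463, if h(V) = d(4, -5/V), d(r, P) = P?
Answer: -1084597/2 - 4*√5 ≈ -5.4231e+5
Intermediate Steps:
h(V) = -5/V
T(s) = -16*s - 16*√2*√s (T(s) = (s + √(2*s))*(-16) = (s + √2*√s)*(-16) = -16*s - 16*√2*√s)
(T(h(-32)) - 761759) + 219463 = ((-(-80)/(-32) - 16*√2*√(-5/(-32))) - 761759) + 219463 = ((-(-80)*(-1)/32 - 16*√2*√(-5*(-1/32))) - 761759) + 219463 = ((-16*5/32 - 16*√2*√(5/32)) - 761759) + 219463 = ((-5/2 - 16*√2*√10/8) - 761759) + 219463 = ((-5/2 - 4*√5) - 761759) + 219463 = (-1523523/2 - 4*√5) + 219463 = -1084597/2 - 4*√5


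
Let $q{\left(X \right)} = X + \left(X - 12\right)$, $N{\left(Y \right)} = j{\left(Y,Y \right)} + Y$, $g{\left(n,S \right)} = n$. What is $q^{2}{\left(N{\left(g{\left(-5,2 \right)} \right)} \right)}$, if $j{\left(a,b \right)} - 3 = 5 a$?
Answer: $4356$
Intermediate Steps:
$j{\left(a,b \right)} = 3 + 5 a$
$N{\left(Y \right)} = 3 + 6 Y$ ($N{\left(Y \right)} = \left(3 + 5 Y\right) + Y = 3 + 6 Y$)
$q{\left(X \right)} = -12 + 2 X$ ($q{\left(X \right)} = X + \left(-12 + X\right) = -12 + 2 X$)
$q^{2}{\left(N{\left(g{\left(-5,2 \right)} \right)} \right)} = \left(-12 + 2 \left(3 + 6 \left(-5\right)\right)\right)^{2} = \left(-12 + 2 \left(3 - 30\right)\right)^{2} = \left(-12 + 2 \left(-27\right)\right)^{2} = \left(-12 - 54\right)^{2} = \left(-66\right)^{2} = 4356$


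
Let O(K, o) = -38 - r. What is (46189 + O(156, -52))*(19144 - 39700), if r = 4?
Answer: -948597732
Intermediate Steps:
O(K, o) = -42 (O(K, o) = -38 - 1*4 = -38 - 4 = -42)
(46189 + O(156, -52))*(19144 - 39700) = (46189 - 42)*(19144 - 39700) = 46147*(-20556) = -948597732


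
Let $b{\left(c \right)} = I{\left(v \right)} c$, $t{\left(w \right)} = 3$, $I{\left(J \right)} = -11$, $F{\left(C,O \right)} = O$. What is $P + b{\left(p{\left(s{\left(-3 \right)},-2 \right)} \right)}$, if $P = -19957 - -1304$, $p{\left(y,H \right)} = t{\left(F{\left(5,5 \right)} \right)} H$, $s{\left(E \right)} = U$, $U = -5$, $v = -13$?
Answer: $-18587$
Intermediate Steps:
$s{\left(E \right)} = -5$
$p{\left(y,H \right)} = 3 H$
$b{\left(c \right)} = - 11 c$
$P = -18653$ ($P = -19957 + 1304 = -18653$)
$P + b{\left(p{\left(s{\left(-3 \right)},-2 \right)} \right)} = -18653 - 11 \cdot 3 \left(-2\right) = -18653 - -66 = -18653 + 66 = -18587$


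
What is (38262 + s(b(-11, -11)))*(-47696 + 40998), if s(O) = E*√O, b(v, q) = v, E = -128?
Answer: -256278876 + 857344*I*√11 ≈ -2.5628e+8 + 2.8435e+6*I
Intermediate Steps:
s(O) = -128*√O
(38262 + s(b(-11, -11)))*(-47696 + 40998) = (38262 - 128*I*√11)*(-47696 + 40998) = (38262 - 128*I*√11)*(-6698) = -256278876 + 857344*I*√11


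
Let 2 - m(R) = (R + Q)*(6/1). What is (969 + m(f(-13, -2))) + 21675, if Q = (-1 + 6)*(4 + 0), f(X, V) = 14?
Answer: 22442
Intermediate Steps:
Q = 20 (Q = 5*4 = 20)
m(R) = -118 - 6*R (m(R) = 2 - (R + 20)*6/1 = 2 - (20 + R)*6*1 = 2 - (20 + R)*6 = 2 - (120 + 6*R) = 2 + (-120 - 6*R) = -118 - 6*R)
(969 + m(f(-13, -2))) + 21675 = (969 + (-118 - 6*14)) + 21675 = (969 + (-118 - 84)) + 21675 = (969 - 202) + 21675 = 767 + 21675 = 22442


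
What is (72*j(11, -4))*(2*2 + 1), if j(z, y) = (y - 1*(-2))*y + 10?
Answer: 6480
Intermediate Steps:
j(z, y) = 10 + y*(2 + y) (j(z, y) = (y + 2)*y + 10 = (2 + y)*y + 10 = y*(2 + y) + 10 = 10 + y*(2 + y))
(72*j(11, -4))*(2*2 + 1) = (72*(10 + (-4)**2 + 2*(-4)))*(2*2 + 1) = (72*(10 + 16 - 8))*(4 + 1) = (72*18)*5 = 1296*5 = 6480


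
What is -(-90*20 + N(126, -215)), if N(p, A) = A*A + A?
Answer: -44210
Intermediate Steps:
N(p, A) = A + A² (N(p, A) = A² + A = A + A²)
-(-90*20 + N(126, -215)) = -(-90*20 - 215*(1 - 215)) = -(-1800 - 215*(-214)) = -(-1800 + 46010) = -1*44210 = -44210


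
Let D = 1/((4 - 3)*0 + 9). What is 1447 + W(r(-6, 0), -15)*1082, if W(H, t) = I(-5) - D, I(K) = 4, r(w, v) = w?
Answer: 50893/9 ≈ 5654.8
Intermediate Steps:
D = ⅑ (D = 1/(1*0 + 9) = 1/(0 + 9) = 1/9 = ⅑ ≈ 0.11111)
W(H, t) = 35/9 (W(H, t) = 4 - 1*⅑ = 4 - ⅑ = 35/9)
1447 + W(r(-6, 0), -15)*1082 = 1447 + (35/9)*1082 = 1447 + 37870/9 = 50893/9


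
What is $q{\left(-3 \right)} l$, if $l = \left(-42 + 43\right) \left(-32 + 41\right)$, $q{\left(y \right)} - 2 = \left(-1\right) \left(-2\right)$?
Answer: $36$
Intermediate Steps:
$q{\left(y \right)} = 4$ ($q{\left(y \right)} = 2 - -2 = 2 + 2 = 4$)
$l = 9$ ($l = 1 \cdot 9 = 9$)
$q{\left(-3 \right)} l = 4 \cdot 9 = 36$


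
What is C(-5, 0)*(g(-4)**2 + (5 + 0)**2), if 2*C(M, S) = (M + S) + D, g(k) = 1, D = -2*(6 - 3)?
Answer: -143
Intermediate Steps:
D = -6 (D = -2*3 = -6)
C(M, S) = -3 + M/2 + S/2 (C(M, S) = ((M + S) - 6)/2 = (-6 + M + S)/2 = -3 + M/2 + S/2)
C(-5, 0)*(g(-4)**2 + (5 + 0)**2) = (-3 + (1/2)*(-5) + (1/2)*0)*(1**2 + (5 + 0)**2) = (-3 - 5/2 + 0)*(1 + 5**2) = -11*(1 + 25)/2 = -11/2*26 = -143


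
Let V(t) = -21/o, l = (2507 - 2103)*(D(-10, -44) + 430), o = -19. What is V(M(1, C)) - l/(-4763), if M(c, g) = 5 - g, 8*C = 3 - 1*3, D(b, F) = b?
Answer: 3323943/90497 ≈ 36.730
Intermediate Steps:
C = 0 (C = (3 - 1*3)/8 = (3 - 3)/8 = (⅛)*0 = 0)
l = 169680 (l = (2507 - 2103)*(-10 + 430) = 404*420 = 169680)
V(t) = 21/19 (V(t) = -21/(-19) = -21*(-1/19) = 21/19)
V(M(1, C)) - l/(-4763) = 21/19 - 169680/(-4763) = 21/19 - 169680*(-1)/4763 = 21/19 - 1*(-169680/4763) = 21/19 + 169680/4763 = 3323943/90497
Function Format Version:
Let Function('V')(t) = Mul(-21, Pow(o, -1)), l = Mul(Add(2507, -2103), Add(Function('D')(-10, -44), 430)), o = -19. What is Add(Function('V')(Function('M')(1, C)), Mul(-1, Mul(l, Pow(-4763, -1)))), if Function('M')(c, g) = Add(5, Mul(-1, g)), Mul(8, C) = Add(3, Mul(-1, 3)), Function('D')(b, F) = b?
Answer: Rational(3323943, 90497) ≈ 36.730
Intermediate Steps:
C = 0 (C = Mul(Rational(1, 8), Add(3, Mul(-1, 3))) = Mul(Rational(1, 8), Add(3, -3)) = Mul(Rational(1, 8), 0) = 0)
l = 169680 (l = Mul(Add(2507, -2103), Add(-10, 430)) = Mul(404, 420) = 169680)
Function('V')(t) = Rational(21, 19) (Function('V')(t) = Mul(-21, Pow(-19, -1)) = Mul(-21, Rational(-1, 19)) = Rational(21, 19))
Add(Function('V')(Function('M')(1, C)), Mul(-1, Mul(l, Pow(-4763, -1)))) = Add(Rational(21, 19), Mul(-1, Mul(169680, Pow(-4763, -1)))) = Add(Rational(21, 19), Mul(-1, Mul(169680, Rational(-1, 4763)))) = Add(Rational(21, 19), Mul(-1, Rational(-169680, 4763))) = Add(Rational(21, 19), Rational(169680, 4763)) = Rational(3323943, 90497)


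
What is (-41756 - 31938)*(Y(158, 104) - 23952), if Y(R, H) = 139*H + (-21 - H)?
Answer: 709009974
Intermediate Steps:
Y(R, H) = -21 + 138*H
(-41756 - 31938)*(Y(158, 104) - 23952) = (-41756 - 31938)*((-21 + 138*104) - 23952) = -73694*((-21 + 14352) - 23952) = -73694*(14331 - 23952) = -73694*(-9621) = 709009974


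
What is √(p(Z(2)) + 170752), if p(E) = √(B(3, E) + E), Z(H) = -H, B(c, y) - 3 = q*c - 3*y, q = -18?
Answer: √(170752 + I*√47) ≈ 413.22 + 0.0083*I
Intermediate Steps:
B(c, y) = 3 - 18*c - 3*y (B(c, y) = 3 + (-18*c - 3*y) = 3 - 18*c - 3*y)
p(E) = √(-51 - 2*E) (p(E) = √((3 - 18*3 - 3*E) + E) = √((3 - 54 - 3*E) + E) = √((-51 - 3*E) + E) = √(-51 - 2*E))
√(p(Z(2)) + 170752) = √(√(-51 - (-2)*2) + 170752) = √(√(-51 - 2*(-2)) + 170752) = √(√(-51 + 4) + 170752) = √(√(-47) + 170752) = √(I*√47 + 170752) = √(170752 + I*√47)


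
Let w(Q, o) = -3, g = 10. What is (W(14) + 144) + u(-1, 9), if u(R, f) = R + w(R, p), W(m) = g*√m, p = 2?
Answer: 140 + 10*√14 ≈ 177.42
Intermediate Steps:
W(m) = 10*√m
u(R, f) = -3 + R (u(R, f) = R - 3 = -3 + R)
(W(14) + 144) + u(-1, 9) = (10*√14 + 144) + (-3 - 1) = (144 + 10*√14) - 4 = 140 + 10*√14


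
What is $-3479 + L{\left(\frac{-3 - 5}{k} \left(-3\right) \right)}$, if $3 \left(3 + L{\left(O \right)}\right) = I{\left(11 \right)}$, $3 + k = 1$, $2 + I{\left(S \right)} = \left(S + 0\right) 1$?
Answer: $-3479$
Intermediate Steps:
$I{\left(S \right)} = -2 + S$ ($I{\left(S \right)} = -2 + \left(S + 0\right) 1 = -2 + S 1 = -2 + S$)
$k = -2$ ($k = -3 + 1 = -2$)
$L{\left(O \right)} = 0$ ($L{\left(O \right)} = -3 + \frac{-2 + 11}{3} = -3 + \frac{1}{3} \cdot 9 = -3 + 3 = 0$)
$-3479 + L{\left(\frac{-3 - 5}{k} \left(-3\right) \right)} = -3479 + 0 = -3479$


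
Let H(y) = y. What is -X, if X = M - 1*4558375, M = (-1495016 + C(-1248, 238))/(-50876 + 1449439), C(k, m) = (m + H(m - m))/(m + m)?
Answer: 12750352220281/2797126 ≈ 4.5584e+6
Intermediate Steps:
C(k, m) = 1/2 (C(k, m) = (m + (m - m))/(m + m) = (m + 0)/((2*m)) = m*(1/(2*m)) = 1/2)
M = -2990031/2797126 (M = (-1495016 + 1/2)/(-50876 + 1449439) = -2990031/2/1398563 = -2990031/2*1/1398563 = -2990031/2797126 ≈ -1.0690)
X = -12750352220281/2797126 (X = -2990031/2797126 - 1*4558375 = -2990031/2797126 - 4558375 = -12750352220281/2797126 ≈ -4.5584e+6)
-X = -1*(-12750352220281/2797126) = 12750352220281/2797126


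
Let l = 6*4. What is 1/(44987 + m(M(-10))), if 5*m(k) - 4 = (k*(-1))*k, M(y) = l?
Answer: 5/224363 ≈ 2.2285e-5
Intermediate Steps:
l = 24
M(y) = 24
m(k) = 4/5 - k**2/5 (m(k) = 4/5 + ((k*(-1))*k)/5 = 4/5 + ((-k)*k)/5 = 4/5 + (-k**2)/5 = 4/5 - k**2/5)
1/(44987 + m(M(-10))) = 1/(44987 + (4/5 - 1/5*24**2)) = 1/(44987 + (4/5 - 1/5*576)) = 1/(44987 + (4/5 - 576/5)) = 1/(44987 - 572/5) = 1/(224363/5) = 5/224363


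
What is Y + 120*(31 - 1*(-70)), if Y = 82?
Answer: 12202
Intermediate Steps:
Y + 120*(31 - 1*(-70)) = 82 + 120*(31 - 1*(-70)) = 82 + 120*(31 + 70) = 82 + 120*101 = 82 + 12120 = 12202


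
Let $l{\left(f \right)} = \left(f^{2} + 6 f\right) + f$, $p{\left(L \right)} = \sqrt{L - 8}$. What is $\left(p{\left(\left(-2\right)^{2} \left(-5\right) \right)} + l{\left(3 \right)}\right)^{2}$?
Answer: $872 + 120 i \sqrt{7} \approx 872.0 + 317.49 i$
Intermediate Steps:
$p{\left(L \right)} = \sqrt{-8 + L}$
$l{\left(f \right)} = f^{2} + 7 f$
$\left(p{\left(\left(-2\right)^{2} \left(-5\right) \right)} + l{\left(3 \right)}\right)^{2} = \left(\sqrt{-8 + \left(-2\right)^{2} \left(-5\right)} + 3 \left(7 + 3\right)\right)^{2} = \left(\sqrt{-8 + 4 \left(-5\right)} + 3 \cdot 10\right)^{2} = \left(\sqrt{-8 - 20} + 30\right)^{2} = \left(\sqrt{-28} + 30\right)^{2} = \left(2 i \sqrt{7} + 30\right)^{2} = \left(30 + 2 i \sqrt{7}\right)^{2}$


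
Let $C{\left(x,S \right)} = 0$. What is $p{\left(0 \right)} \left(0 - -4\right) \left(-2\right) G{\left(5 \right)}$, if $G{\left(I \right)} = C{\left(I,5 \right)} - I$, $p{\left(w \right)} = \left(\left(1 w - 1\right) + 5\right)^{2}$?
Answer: $640$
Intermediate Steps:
$p{\left(w \right)} = \left(4 + w\right)^{2}$ ($p{\left(w \right)} = \left(\left(w - 1\right) + 5\right)^{2} = \left(\left(-1 + w\right) + 5\right)^{2} = \left(4 + w\right)^{2}$)
$G{\left(I \right)} = - I$ ($G{\left(I \right)} = 0 - I = - I$)
$p{\left(0 \right)} \left(0 - -4\right) \left(-2\right) G{\left(5 \right)} = \left(4 + 0\right)^{2} \left(0 - -4\right) \left(-2\right) \left(\left(-1\right) 5\right) = 4^{2} \left(0 + 4\right) \left(-2\right) \left(-5\right) = 16 \cdot 4 \left(-2\right) \left(-5\right) = 16 \left(\left(-8\right) \left(-5\right)\right) = 16 \cdot 40 = 640$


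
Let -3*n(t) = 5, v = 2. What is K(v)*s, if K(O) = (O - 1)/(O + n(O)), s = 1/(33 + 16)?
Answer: 3/49 ≈ 0.061224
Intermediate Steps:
s = 1/49 ≈ 0.020408
n(t) = -5/3 (n(t) = -⅓*5 = -5/3)
K(O) = (-1 + O)/(-5/3 + O) (K(O) = (O - 1)/(O - 5/3) = (-1 + O)/(-5/3 + O))
K(v)*s = (3*(-1 + 2)/(-5 + 3*2))*(1/49) = (3*1/(-5 + 6))*(1/49) = (3*1/1)*(1/49) = (3*1*1)*(1/49) = 3*(1/49) = 3/49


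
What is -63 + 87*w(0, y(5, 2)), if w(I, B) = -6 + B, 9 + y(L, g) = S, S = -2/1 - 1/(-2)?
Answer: -2997/2 ≈ -1498.5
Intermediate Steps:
S = -3/2 (S = -2*1 - 1*(-½) = -2 + ½ = -3/2 ≈ -1.5000)
y(L, g) = -21/2 (y(L, g) = -9 - 3/2 = -21/2)
-63 + 87*w(0, y(5, 2)) = -63 + 87*(-6 - 21/2) = -63 + 87*(-33/2) = -63 - 2871/2 = -2997/2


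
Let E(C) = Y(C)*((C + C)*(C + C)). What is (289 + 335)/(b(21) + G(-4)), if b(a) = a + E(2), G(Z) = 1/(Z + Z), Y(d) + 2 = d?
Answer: 4992/167 ≈ 29.892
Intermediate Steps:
Y(d) = -2 + d
E(C) = 4*C²*(-2 + C) (E(C) = (-2 + C)*((C + C)*(C + C)) = (-2 + C)*((2*C)*(2*C)) = (-2 + C)*(4*C²) = 4*C²*(-2 + C))
G(Z) = 1/(2*Z)
b(a) = a (b(a) = a + 4*2²*(-2 + 2) = a + 4*4*0 = a + 0 = a)
(289 + 335)/(b(21) + G(-4)) = (289 + 335)/(21 + (½)/(-4)) = 624/(21 + (½)*(-¼)) = 624/(21 - ⅛) = 624/(167/8) = 624*(8/167) = 4992/167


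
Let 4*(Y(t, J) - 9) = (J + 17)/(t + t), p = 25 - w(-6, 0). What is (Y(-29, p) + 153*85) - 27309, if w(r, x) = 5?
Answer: -3316477/232 ≈ -14295.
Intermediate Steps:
p = 20 (p = 25 - 1*5 = 25 - 5 = 20)
Y(t, J) = 9 + (17 + J)/(8*t) (Y(t, J) = 9 + ((J + 17)/(t + t))/4 = 9 + ((17 + J)/((2*t)))/4 = 9 + ((17 + J)*(1/(2*t)))/4 = 9 + ((17 + J)/(2*t))/4 = 9 + (17 + J)/(8*t))
(Y(-29, p) + 153*85) - 27309 = ((⅛)*(17 + 20 + 72*(-29))/(-29) + 153*85) - 27309 = ((⅛)*(-1/29)*(17 + 20 - 2088) + 13005) - 27309 = ((⅛)*(-1/29)*(-2051) + 13005) - 27309 = (2051/232 + 13005) - 27309 = 3019211/232 - 27309 = -3316477/232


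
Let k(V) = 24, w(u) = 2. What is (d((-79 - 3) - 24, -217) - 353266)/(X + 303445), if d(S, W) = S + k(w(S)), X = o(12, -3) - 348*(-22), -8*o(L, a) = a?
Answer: -2826784/2488811 ≈ -1.1358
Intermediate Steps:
o(L, a) = -a/8
X = 61251/8 (X = -⅛*(-3) - 348*(-22) = 3/8 + 7656 = 61251/8 ≈ 7656.4)
d(S, W) = 24 + S (d(S, W) = S + 24 = 24 + S)
(d((-79 - 3) - 24, -217) - 353266)/(X + 303445) = ((24 + ((-79 - 3) - 24)) - 353266)/(61251/8 + 303445) = ((24 + (-82 - 24)) - 353266)/(2488811/8) = ((24 - 106) - 353266)*(8/2488811) = (-82 - 353266)*(8/2488811) = -353348*8/2488811 = -2826784/2488811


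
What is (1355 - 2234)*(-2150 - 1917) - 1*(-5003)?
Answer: 3579896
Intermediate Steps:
(1355 - 2234)*(-2150 - 1917) - 1*(-5003) = -879*(-4067) + 5003 = 3574893 + 5003 = 3579896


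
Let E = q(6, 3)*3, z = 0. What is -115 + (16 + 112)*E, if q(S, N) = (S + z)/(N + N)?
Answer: 269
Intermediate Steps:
q(S, N) = S/(2*N) (q(S, N) = (S + 0)/(N + N) = S/((2*N)) = S*(1/(2*N)) = S/(2*N))
E = 3 (E = ((½)*6/3)*3 = ((½)*6*(⅓))*3 = 1*3 = 3)
-115 + (16 + 112)*E = -115 + (16 + 112)*3 = -115 + 128*3 = -115 + 384 = 269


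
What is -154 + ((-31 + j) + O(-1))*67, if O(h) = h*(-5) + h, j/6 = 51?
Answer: 18539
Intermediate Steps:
j = 306 (j = 6*51 = 306)
O(h) = -4*h (O(h) = -5*h + h = -4*h)
-154 + ((-31 + j) + O(-1))*67 = -154 + ((-31 + 306) - 4*(-1))*67 = -154 + (275 + 4)*67 = -154 + 279*67 = -154 + 18693 = 18539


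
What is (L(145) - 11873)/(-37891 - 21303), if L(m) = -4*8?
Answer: 11905/59194 ≈ 0.20112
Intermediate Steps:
L(m) = -32
(L(145) - 11873)/(-37891 - 21303) = (-32 - 11873)/(-37891 - 21303) = -11905/(-59194) = -11905*(-1/59194) = 11905/59194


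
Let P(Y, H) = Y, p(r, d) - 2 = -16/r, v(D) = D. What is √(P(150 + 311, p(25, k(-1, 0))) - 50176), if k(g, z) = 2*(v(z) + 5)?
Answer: I*√49715 ≈ 222.97*I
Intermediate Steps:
k(g, z) = 10 + 2*z (k(g, z) = 2*(z + 5) = 2*(5 + z) = 10 + 2*z)
p(r, d) = 2 - 16/r
√(P(150 + 311, p(25, k(-1, 0))) - 50176) = √((150 + 311) - 50176) = √(461 - 50176) = √(-49715) = I*√49715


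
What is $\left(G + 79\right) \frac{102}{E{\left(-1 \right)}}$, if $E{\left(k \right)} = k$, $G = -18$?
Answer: $-6222$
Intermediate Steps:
$\left(G + 79\right) \frac{102}{E{\left(-1 \right)}} = \left(-18 + 79\right) \frac{102}{-1} = 61 \cdot 102 \left(-1\right) = 61 \left(-102\right) = -6222$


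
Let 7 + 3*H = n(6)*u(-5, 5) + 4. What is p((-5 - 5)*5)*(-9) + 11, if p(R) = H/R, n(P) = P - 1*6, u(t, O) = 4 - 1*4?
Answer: 541/50 ≈ 10.820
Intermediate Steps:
u(t, O) = 0 (u(t, O) = 4 - 4 = 0)
n(P) = -6 + P (n(P) = P - 6 = -6 + P)
H = -1 (H = -7/3 + ((-6 + 6)*0 + 4)/3 = -7/3 + (0*0 + 4)/3 = -7/3 + (0 + 4)/3 = -7/3 + (1/3)*4 = -7/3 + 4/3 = -1)
p(R) = -1/R
p((-5 - 5)*5)*(-9) + 11 = -1/((-5 - 5)*5)*(-9) + 11 = -1/((-10*5))*(-9) + 11 = -1/(-50)*(-9) + 11 = -1*(-1/50)*(-9) + 11 = (1/50)*(-9) + 11 = -9/50 + 11 = 541/50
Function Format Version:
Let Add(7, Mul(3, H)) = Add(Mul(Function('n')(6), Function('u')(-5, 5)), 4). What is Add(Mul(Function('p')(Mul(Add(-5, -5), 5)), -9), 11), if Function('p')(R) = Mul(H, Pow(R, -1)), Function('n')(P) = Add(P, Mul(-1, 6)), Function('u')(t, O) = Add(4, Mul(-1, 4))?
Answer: Rational(541, 50) ≈ 10.820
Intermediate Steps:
Function('u')(t, O) = 0 (Function('u')(t, O) = Add(4, -4) = 0)
Function('n')(P) = Add(-6, P) (Function('n')(P) = Add(P, -6) = Add(-6, P))
H = -1 (H = Add(Rational(-7, 3), Mul(Rational(1, 3), Add(Mul(Add(-6, 6), 0), 4))) = Add(Rational(-7, 3), Mul(Rational(1, 3), Add(Mul(0, 0), 4))) = Add(Rational(-7, 3), Mul(Rational(1, 3), Add(0, 4))) = Add(Rational(-7, 3), Mul(Rational(1, 3), 4)) = Add(Rational(-7, 3), Rational(4, 3)) = -1)
Function('p')(R) = Mul(-1, Pow(R, -1))
Add(Mul(Function('p')(Mul(Add(-5, -5), 5)), -9), 11) = Add(Mul(Mul(-1, Pow(Mul(Add(-5, -5), 5), -1)), -9), 11) = Add(Mul(Mul(-1, Pow(Mul(-10, 5), -1)), -9), 11) = Add(Mul(Mul(-1, Pow(-50, -1)), -9), 11) = Add(Mul(Mul(-1, Rational(-1, 50)), -9), 11) = Add(Mul(Rational(1, 50), -9), 11) = Add(Rational(-9, 50), 11) = Rational(541, 50)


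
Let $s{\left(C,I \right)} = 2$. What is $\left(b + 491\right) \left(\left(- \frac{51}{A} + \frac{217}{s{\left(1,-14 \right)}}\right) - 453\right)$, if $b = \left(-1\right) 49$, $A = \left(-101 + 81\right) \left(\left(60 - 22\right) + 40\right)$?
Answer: $- \frac{3045091}{20} \approx -1.5225 \cdot 10^{5}$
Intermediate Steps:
$A = -1560$ ($A = - 20 \left(38 + 40\right) = \left(-20\right) 78 = -1560$)
$b = -49$
$\left(b + 491\right) \left(\left(- \frac{51}{A} + \frac{217}{s{\left(1,-14 \right)}}\right) - 453\right) = \left(-49 + 491\right) \left(\left(- \frac{51}{-1560} + \frac{217}{2}\right) - 453\right) = 442 \left(\left(\left(-51\right) \left(- \frac{1}{1560}\right) + 217 \cdot \frac{1}{2}\right) - 453\right) = 442 \left(\left(\frac{17}{520} + \frac{217}{2}\right) - 453\right) = 442 \left(\frac{56437}{520} - 453\right) = 442 \left(- \frac{179123}{520}\right) = - \frac{3045091}{20}$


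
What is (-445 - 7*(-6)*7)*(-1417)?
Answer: 213967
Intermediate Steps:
(-445 - 7*(-6)*7)*(-1417) = (-445 + 42*7)*(-1417) = (-445 + 294)*(-1417) = -151*(-1417) = 213967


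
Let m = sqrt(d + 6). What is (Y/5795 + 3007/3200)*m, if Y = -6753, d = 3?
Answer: -2510421/3708800 ≈ -0.67688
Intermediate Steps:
m = 3 (m = sqrt(3 + 6) = sqrt(9) = 3)
(Y/5795 + 3007/3200)*m = (-6753/5795 + 3007/3200)*3 = -836807/3708800*3 = -2510421/3708800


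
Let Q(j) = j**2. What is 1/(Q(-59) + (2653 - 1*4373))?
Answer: 1/1761 ≈ 0.00056786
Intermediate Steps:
1/(Q(-59) + (2653 - 1*4373)) = 1/((-59)**2 + (2653 - 1*4373)) = 1/(3481 + (2653 - 4373)) = 1/(3481 - 1720) = 1/1761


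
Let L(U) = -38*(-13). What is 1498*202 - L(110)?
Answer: 302102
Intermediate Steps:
L(U) = 494
1498*202 - L(110) = 1498*202 - 1*494 = 302596 - 494 = 302102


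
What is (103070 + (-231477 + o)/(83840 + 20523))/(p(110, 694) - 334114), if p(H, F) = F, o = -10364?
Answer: -10756452569/34796711460 ≈ -0.30912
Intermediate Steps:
(103070 + (-231477 + o)/(83840 + 20523))/(p(110, 694) - 334114) = (103070 + (-231477 - 10364)/(83840 + 20523))/(694 - 334114) = (103070 - 241841/104363)/(-333420) = (103070 - 241841*1/104363)*(-1/333420) = (103070 - 241841/104363)*(-1/333420) = (10756452569/104363)*(-1/333420) = -10756452569/34796711460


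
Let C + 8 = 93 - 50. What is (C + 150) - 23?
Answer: 162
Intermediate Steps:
C = 35 (C = -8 + (93 - 50) = -8 + 43 = 35)
(C + 150) - 23 = (35 + 150) - 23 = 185 - 23 = 162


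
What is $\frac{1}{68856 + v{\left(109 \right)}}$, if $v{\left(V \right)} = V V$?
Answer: $\frac{1}{80737} \approx 1.2386 \cdot 10^{-5}$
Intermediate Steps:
$v{\left(V \right)} = V^{2}$
$\frac{1}{68856 + v{\left(109 \right)}} = \frac{1}{68856 + 109^{2}} = \frac{1}{68856 + 11881} = \frac{1}{80737}$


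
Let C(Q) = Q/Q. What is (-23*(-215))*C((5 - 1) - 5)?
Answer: 4945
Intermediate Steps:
C(Q) = 1
(-23*(-215))*C((5 - 1) - 5) = -23*(-215)*1 = 4945*1 = 4945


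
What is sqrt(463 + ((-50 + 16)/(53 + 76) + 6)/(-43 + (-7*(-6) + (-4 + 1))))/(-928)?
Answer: -sqrt(7680918)/119712 ≈ -0.023151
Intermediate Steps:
sqrt(463 + ((-50 + 16)/(53 + 76) + 6)/(-43 + (-7*(-6) + (-4 + 1))))/(-928) = sqrt(463 + (-34/129 + 6)/(-43 + (42 - 3)))*(-1/928) = sqrt(463 + (-34*1/129 + 6)/(-43 + 39))*(-1/928) = sqrt(463 + (-34/129 + 6)/(-4))*(-1/928) = sqrt(463 + (740/129)*(-1/4))*(-1/928) = sqrt(463 - 185/129)*(-1/928) = sqrt(59542/129)*(-1/928) = (sqrt(7680918)/129)*(-1/928) = -sqrt(7680918)/119712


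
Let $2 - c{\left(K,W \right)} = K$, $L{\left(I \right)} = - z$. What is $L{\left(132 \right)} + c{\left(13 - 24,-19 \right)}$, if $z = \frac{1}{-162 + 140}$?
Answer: $\frac{287}{22} \approx 13.045$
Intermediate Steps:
$z = - \frac{1}{22}$ ($z = \frac{1}{-22} = - \frac{1}{22} \approx -0.045455$)
$L{\left(I \right)} = \frac{1}{22}$ ($L{\left(I \right)} = \left(-1\right) \left(- \frac{1}{22}\right) = \frac{1}{22}$)
$c{\left(K,W \right)} = 2 - K$
$L{\left(132 \right)} + c{\left(13 - 24,-19 \right)} = \frac{1}{22} + \left(2 - \left(13 - 24\right)\right) = \frac{1}{22} + \left(2 - -11\right) = \frac{1}{22} + \left(2 + 11\right) = \frac{1}{22} + 13 = \frac{287}{22}$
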